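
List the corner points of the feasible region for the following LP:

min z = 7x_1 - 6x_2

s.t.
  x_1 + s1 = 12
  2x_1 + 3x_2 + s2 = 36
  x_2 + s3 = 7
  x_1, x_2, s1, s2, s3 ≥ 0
Each vertex is the intersection of two constraint boundaries that also satisfies all remaining constraints:
  x_1 = 0 and x_2 = 0 → (0, 0)
  x_1 = 12 and x_2 = 0 → (12, 0)
  x_1 = 12 and 2x_1 + 3x_2 = 36 → (12, 4)
  2x_1 + 3x_2 = 36 and x_2 = 7 → (7.5, 7)
  x_2 = 7 and x_1 = 0 → (0, 7)

Vertices: (0, 0), (12, 0), (12, 4), (7.5, 7), (0, 7)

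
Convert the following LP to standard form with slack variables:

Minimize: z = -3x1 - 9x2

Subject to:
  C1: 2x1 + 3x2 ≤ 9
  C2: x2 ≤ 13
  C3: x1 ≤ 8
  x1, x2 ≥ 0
min z = -3x1 - 9x2

s.t.
  2x1 + 3x2 + s1 = 9
  x2 + s2 = 13
  x1 + s3 = 8
  x1, x2, s1, s2, s3 ≥ 0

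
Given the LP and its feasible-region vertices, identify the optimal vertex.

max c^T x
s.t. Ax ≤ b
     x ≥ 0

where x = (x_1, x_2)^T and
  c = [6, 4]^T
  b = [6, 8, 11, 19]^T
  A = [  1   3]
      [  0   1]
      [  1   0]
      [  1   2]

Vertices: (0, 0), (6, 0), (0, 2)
(6, 0) with z = 36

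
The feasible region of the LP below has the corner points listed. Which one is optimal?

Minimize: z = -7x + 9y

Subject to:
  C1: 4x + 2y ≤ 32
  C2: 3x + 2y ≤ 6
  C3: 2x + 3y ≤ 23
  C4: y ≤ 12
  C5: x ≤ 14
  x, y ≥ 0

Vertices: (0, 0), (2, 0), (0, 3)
Evaluating z = -7x + 9y at each vertex:
  (0, 0): z = 0
  (2, 0): z = -14
  (0, 3): z = 27

The smallest value is z = -14, attained at (2, 0).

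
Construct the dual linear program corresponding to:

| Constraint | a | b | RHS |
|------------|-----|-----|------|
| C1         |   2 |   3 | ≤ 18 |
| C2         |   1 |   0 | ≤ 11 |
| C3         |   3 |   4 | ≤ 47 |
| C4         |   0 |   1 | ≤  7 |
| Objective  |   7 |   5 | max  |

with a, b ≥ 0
Minimize: z = 18y1 + 11y2 + 47y3 + 7y4

Subject to:
  C1: -2y1 - y2 - 3y3 ≤ -7
  C2: -3y1 - 4y3 - y4 ≤ -5
  y1, y2, y3, y4 ≥ 0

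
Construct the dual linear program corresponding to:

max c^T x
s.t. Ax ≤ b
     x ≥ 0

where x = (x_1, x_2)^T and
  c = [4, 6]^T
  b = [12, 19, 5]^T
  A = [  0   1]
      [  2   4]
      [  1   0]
Minimize: z = 12y1 + 19y2 + 5y3

Subject to:
  C1: -2y2 - y3 ≤ -4
  C2: -y1 - 4y2 ≤ -6
  y1, y2, y3 ≥ 0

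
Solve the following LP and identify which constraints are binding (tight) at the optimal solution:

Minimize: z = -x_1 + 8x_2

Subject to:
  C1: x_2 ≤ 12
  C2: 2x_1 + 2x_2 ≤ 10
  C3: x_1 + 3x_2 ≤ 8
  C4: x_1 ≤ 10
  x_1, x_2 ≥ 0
Optimal: x_1 = 5, x_2 = 0
Binding: C2, x_2 ≥ 0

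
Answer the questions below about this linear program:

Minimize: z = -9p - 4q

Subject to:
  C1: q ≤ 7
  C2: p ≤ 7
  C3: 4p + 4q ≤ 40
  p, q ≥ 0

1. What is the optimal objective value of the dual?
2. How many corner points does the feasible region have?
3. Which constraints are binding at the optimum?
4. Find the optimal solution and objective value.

1. -75 (by strong duality, equal to the primal optimum)
2. 5
3. C2, C3
4. p = 7, q = 3, z = -75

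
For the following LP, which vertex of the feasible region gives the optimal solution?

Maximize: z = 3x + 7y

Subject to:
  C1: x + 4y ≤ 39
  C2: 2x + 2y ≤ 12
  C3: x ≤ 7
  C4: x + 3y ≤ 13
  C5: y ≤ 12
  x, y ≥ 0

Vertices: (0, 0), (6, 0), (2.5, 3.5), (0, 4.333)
(2.5, 3.5) with z = 32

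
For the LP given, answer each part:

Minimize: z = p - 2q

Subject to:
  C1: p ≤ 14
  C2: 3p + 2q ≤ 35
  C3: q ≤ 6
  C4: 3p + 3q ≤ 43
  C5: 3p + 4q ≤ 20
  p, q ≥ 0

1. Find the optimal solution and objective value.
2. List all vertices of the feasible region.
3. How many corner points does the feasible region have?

1. p = 0, q = 5, z = -10
2. (0, 0), (6.667, 0), (0, 5)
3. 3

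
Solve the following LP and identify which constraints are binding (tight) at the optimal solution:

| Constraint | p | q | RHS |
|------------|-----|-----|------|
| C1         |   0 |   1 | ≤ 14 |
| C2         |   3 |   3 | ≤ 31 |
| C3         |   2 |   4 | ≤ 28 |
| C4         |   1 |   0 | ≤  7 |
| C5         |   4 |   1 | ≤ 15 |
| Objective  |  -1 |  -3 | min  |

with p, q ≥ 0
Optimal: p = 0, q = 7
Binding: C3, p ≥ 0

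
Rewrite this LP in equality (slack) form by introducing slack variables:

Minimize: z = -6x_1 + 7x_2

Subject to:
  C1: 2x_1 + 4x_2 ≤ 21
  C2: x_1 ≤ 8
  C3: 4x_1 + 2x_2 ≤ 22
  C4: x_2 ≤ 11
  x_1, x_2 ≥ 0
min z = -6x_1 + 7x_2

s.t.
  2x_1 + 4x_2 + s1 = 21
  x_1 + s2 = 8
  4x_1 + 2x_2 + s3 = 22
  x_2 + s4 = 11
  x_1, x_2, s1, s2, s3, s4 ≥ 0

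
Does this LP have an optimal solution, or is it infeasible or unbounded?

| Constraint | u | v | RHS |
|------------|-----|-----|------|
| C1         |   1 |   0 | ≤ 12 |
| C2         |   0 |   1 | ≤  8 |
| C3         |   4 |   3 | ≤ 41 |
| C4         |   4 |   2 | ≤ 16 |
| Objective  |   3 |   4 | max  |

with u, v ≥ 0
The point (0, 8) satisfies every constraint, so the LP is feasible; the constraints give u ≤ 12 and v ≤ 8, which with u, v ≥ 0 keep the feasible region inside a bounded box. A feasible, bounded LP attains a finite optimum at a vertex.

Feasible with finite optimum z* = 32 at (0, 8).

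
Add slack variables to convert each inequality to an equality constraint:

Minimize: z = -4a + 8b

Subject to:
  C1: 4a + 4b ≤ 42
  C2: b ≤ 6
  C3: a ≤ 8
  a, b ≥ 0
min z = -4a + 8b

s.t.
  4a + 4b + s1 = 42
  b + s2 = 6
  a + s3 = 8
  a, b, s1, s2, s3 ≥ 0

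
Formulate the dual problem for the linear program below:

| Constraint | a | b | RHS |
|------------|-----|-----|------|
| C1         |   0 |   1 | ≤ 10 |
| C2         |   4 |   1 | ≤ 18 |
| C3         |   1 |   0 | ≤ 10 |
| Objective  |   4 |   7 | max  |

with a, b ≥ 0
Minimize: z = 10y1 + 18y2 + 10y3

Subject to:
  C1: -4y2 - y3 ≤ -4
  C2: -y1 - y2 ≤ -7
  y1, y2, y3 ≥ 0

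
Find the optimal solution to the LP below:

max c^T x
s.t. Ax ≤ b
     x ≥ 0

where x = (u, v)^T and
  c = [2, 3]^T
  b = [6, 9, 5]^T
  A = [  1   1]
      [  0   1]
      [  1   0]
Each vertex is the intersection of two constraint boundaries that also satisfies all remaining constraints:
  u = 0 and v = 0 → (0, 0)
  u = 5 and v = 0 → (5, 0)
  u + v = 6 and u = 5 → (5, 1)
  u + v = 6 and u = 0 → (0, 6)

Evaluating z = 2u + 3v at each vertex:
  (0, 0): z = 0
  (5, 0): z = 10
  (5, 1): z = 13
  (0, 6): z = 18

The maximum is at (0, 6) with z = 18.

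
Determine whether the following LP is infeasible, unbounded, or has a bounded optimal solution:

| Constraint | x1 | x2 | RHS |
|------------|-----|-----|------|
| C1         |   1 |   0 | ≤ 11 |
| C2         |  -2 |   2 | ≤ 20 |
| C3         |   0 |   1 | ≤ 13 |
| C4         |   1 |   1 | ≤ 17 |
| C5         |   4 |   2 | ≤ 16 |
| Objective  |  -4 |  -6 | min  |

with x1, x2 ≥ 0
The point (0, 8) satisfies every constraint, so the LP is feasible; the constraints give x1 ≤ 11 and x2 ≤ 13, which with x1, x2 ≥ 0 keep the feasible region inside a bounded box. A feasible, bounded LP attains a finite optimum at a vertex.

Bounded optimum: z* = -48 at (0, 8).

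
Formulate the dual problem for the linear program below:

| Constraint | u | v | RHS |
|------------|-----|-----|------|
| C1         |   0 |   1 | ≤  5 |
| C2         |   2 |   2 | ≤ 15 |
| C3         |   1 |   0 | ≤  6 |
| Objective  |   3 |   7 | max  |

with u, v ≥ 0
Minimize: z = 5y1 + 15y2 + 6y3

Subject to:
  C1: -2y2 - y3 ≤ -3
  C2: -y1 - 2y2 ≤ -7
  y1, y2, y3 ≥ 0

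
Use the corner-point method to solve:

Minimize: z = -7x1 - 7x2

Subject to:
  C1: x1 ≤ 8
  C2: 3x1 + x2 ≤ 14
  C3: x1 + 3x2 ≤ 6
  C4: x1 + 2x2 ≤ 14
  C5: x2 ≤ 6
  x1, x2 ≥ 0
x1 = 4.5, x2 = 0.5, z = -35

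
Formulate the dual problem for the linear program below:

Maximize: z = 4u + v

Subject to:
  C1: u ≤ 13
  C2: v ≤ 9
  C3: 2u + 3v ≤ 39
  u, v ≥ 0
Minimize: z = 13y1 + 9y2 + 39y3

Subject to:
  C1: -y1 - 2y3 ≤ -4
  C2: -y2 - 3y3 ≤ -1
  y1, y2, y3 ≥ 0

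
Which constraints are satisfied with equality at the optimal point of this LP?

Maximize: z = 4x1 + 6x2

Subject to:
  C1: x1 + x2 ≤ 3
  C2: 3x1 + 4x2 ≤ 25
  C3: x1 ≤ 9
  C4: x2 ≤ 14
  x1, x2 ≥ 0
Optimal: x1 = 0, x2 = 3
Slack at optimum:
  C1: slack = 0 (binding)
  C2: slack = 13
  C3: slack = 9
  C4: slack = 11
  x1 ≥ 0: x1 = 0 (binding)
  x2 ≥ 0: x2 = 3
Binding constraints: C1, x1 ≥ 0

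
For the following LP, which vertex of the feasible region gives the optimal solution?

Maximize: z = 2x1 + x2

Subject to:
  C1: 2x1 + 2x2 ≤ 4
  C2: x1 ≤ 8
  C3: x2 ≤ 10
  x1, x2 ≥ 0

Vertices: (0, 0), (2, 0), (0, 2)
Evaluating z = 2x1 + x2 at each vertex:
  (0, 0): z = 0
  (2, 0): z = 4
  (0, 2): z = 2

The largest value is z = 4, attained at (2, 0).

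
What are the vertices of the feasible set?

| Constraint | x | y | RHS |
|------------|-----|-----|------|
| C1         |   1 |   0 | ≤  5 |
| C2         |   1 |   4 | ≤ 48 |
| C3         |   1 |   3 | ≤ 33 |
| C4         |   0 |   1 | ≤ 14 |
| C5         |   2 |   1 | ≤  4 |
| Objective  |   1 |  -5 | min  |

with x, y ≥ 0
Each vertex is the intersection of two constraint boundaries that also satisfies all remaining constraints:
  x = 0 and y = 0 → (0, 0)
  2x + y = 4 and y = 0 → (2, 0)
  2x + y = 4 and x = 0 → (0, 4)

Vertices: (0, 0), (2, 0), (0, 4)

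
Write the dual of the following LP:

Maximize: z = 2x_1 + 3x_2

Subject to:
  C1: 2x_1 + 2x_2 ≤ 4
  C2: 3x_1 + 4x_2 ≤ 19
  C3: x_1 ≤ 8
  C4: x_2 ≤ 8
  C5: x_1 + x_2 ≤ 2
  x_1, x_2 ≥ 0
Minimize: z = 4y1 + 19y2 + 8y3 + 8y4 + 2y5

Subject to:
  C1: -2y1 - 3y2 - y3 - y5 ≤ -2
  C2: -2y1 - 4y2 - y4 - y5 ≤ -3
  y1, y2, y3, y4, y5 ≥ 0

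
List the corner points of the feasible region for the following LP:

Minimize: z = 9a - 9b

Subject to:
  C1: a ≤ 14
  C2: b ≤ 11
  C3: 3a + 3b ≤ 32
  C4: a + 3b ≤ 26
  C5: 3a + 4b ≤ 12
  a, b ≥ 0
Each vertex is the intersection of two constraint boundaries that also satisfies all remaining constraints:
  a = 0 and b = 0 → (0, 0)
  3a + 4b = 12 and b = 0 → (4, 0)
  3a + 4b = 12 and a = 0 → (0, 3)

Vertices: (0, 0), (4, 0), (0, 3)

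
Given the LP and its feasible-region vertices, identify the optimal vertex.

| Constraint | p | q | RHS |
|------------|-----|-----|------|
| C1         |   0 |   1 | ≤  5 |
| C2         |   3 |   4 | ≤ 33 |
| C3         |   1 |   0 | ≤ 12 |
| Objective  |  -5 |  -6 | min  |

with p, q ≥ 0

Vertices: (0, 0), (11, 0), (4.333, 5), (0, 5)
Evaluating z = -5p - 6q at each vertex:
  (0, 0): z = 0
  (11, 0): z = -55
  (4.333, 5): z = -51.67
  (0, 5): z = -30

The smallest value is z = -55, attained at (11, 0).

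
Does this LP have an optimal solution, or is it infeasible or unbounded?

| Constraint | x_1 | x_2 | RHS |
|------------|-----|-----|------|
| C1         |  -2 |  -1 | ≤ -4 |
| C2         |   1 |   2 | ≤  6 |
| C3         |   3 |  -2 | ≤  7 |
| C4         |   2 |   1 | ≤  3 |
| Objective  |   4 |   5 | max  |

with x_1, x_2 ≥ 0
C4 requires 2x_1 + x_2 ≤ 3, while C1 (-2x_1 - x_2 ≤ -4) is equivalent to 2x_1 + x_2 ≥ 4. Together they would need 4 ≤ 2x_1 + x_2 ≤ 3, which is impossible since 4 > 3. No point satisfies all constraints.

The feasible region is empty; the LP is infeasible.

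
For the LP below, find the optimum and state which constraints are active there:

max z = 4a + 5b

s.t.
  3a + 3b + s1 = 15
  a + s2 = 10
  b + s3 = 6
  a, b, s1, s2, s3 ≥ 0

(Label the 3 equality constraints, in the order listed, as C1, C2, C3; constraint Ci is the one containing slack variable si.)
Optimal: a = 0, b = 5
Binding: C1, a ≥ 0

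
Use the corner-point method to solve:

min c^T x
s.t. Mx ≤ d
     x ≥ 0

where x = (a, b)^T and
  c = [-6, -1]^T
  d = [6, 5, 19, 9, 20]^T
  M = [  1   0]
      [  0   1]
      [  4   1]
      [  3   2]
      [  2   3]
Each vertex is the intersection of two constraint boundaries that also satisfies all remaining constraints:
  a = 0 and b = 0 → (0, 0)
  3a + 2b = 9 and b = 0 → (3, 0)
  3a + 2b = 9 and a = 0 → (0, 4.5)

Evaluating z = -6a - b at each vertex:
  (0, 0): z = 0
  (3, 0): z = -18
  (0, 4.5): z = -4.5

The minimum is at (3, 0) with z = -18.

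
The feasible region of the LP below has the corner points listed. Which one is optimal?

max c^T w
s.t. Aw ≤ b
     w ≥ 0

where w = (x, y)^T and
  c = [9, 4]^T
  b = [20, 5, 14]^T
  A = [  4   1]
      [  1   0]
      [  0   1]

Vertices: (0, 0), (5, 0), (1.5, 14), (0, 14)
Evaluating z = 9x + 4y at each vertex:
  (0, 0): z = 0
  (5, 0): z = 45
  (1.5, 14): z = 69.5
  (0, 14): z = 56

The largest value is z = 69.5, attained at (1.5, 14).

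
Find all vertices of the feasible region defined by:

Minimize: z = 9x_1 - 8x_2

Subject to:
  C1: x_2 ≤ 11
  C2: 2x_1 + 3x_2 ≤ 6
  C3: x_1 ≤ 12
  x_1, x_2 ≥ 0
Each vertex is the intersection of two constraint boundaries that also satisfies all remaining constraints:
  x_1 = 0 and x_2 = 0 → (0, 0)
  2x_1 + 3x_2 = 6 and x_2 = 0 → (3, 0)
  2x_1 + 3x_2 = 6 and x_1 = 0 → (0, 2)

Vertices: (0, 0), (3, 0), (0, 2)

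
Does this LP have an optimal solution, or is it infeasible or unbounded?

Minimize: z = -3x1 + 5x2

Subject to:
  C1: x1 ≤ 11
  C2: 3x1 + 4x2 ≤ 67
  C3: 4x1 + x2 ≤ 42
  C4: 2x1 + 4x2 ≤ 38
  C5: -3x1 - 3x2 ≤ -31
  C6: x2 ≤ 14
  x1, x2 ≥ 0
The point (10.5, 0) satisfies every constraint, so the LP is feasible; the constraints give x1 ≤ 11 and x2 ≤ 14, which with x1, x2 ≥ 0 keep the feasible region inside a bounded box. A feasible, bounded LP attains a finite optimum at a vertex.

Evaluating z = -3x1 + 5x2 at each vertex:
  (10.33, 0): z = -31
  (10.5, 0): z = -31.5
  (9.286, 4.857): z = -3.571
  (1.667, 8.667): z = 38.33

The LP has an optimal solution: (10.5, 0) with z = -31.5.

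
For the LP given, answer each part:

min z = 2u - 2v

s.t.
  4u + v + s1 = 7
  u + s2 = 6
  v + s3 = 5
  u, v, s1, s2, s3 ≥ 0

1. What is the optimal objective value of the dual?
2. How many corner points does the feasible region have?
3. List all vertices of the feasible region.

1. -10 (by strong duality, equal to the primal optimum)
2. 4
3. (0, 0), (1.75, 0), (0.5, 5), (0, 5)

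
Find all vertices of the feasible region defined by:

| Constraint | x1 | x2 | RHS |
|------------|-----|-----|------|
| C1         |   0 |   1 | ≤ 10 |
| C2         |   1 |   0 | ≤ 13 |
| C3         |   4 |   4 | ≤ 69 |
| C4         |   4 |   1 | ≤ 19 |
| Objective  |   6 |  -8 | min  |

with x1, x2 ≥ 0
Each vertex is the intersection of two constraint boundaries that also satisfies all remaining constraints:
  x1 = 0 and x2 = 0 → (0, 0)
  4x1 + x2 = 19 and x2 = 0 → (4.75, 0)
  x2 = 10 and 4x1 + x2 = 19 → (2.25, 10)
  x2 = 10 and x1 = 0 → (0, 10)

Vertices: (0, 0), (4.75, 0), (2.25, 10), (0, 10)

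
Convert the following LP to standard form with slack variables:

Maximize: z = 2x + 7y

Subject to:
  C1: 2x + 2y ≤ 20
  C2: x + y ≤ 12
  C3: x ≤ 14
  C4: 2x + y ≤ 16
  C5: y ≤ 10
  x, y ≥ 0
max z = 2x + 7y

s.t.
  2x + 2y + s1 = 20
  x + y + s2 = 12
  x + s3 = 14
  2x + y + s4 = 16
  y + s5 = 10
  x, y, s1, s2, s3, s4, s5 ≥ 0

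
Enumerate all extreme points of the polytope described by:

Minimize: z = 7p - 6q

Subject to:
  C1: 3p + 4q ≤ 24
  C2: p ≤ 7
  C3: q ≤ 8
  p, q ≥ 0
Each vertex is the intersection of two constraint boundaries that also satisfies all remaining constraints:
  p = 0 and q = 0 → (0, 0)
  p = 7 and q = 0 → (7, 0)
  3p + 4q = 24 and p = 7 → (7, 0.75)
  3p + 4q = 24 and p = 0 → (0, 6)

Vertices: (0, 0), (7, 0), (7, 0.75), (0, 6)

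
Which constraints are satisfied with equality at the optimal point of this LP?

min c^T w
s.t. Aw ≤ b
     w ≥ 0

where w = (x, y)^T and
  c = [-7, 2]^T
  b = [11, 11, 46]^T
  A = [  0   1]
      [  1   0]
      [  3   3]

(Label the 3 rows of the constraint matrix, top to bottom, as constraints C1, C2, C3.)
Optimal: x = 11, y = 0
Slack at optimum:
  C1: slack = 11
  C2: slack = 0 (binding)
  C3: slack = 13
  x ≥ 0: x = 11
  y ≥ 0: y = 0 (binding)
Binding constraints: C2, y ≥ 0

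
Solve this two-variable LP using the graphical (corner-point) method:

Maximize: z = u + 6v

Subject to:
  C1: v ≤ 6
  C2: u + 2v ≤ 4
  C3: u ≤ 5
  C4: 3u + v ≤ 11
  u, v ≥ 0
Each vertex is the intersection of two constraint boundaries that also satisfies all remaining constraints:
  u = 0 and v = 0 → (0, 0)
  3u + v = 11 and v = 0 → (3.667, 0)
  u + 2v = 4 and 3u + v = 11 → (3.6, 0.2)
  u + 2v = 4 and u = 0 → (0, 2)

Evaluating z = u + 6v at each vertex:
  (0, 0): z = 0
  (3.667, 0): z = 3.667
  (3.6, 0.2): z = 4.8
  (0, 2): z = 12

The maximum is at (0, 2) with z = 12.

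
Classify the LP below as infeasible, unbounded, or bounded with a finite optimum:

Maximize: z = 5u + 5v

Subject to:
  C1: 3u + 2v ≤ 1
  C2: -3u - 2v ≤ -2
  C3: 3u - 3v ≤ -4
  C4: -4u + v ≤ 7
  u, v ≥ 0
C1 requires 3u + 2v ≤ 1, while C2 (-3u - 2v ≤ -2) is equivalent to 3u + 2v ≥ 2. Together they would need 2 ≤ 3u + 2v ≤ 1, which is impossible since 2 > 1. No point satisfies all constraints.

The feasible region is empty; the LP is infeasible.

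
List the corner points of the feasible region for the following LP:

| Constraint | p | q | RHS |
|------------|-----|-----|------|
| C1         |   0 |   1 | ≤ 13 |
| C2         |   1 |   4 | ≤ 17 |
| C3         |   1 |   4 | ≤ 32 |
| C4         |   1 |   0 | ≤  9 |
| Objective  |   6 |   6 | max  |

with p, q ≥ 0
Each vertex is the intersection of two constraint boundaries that also satisfies all remaining constraints:
  p = 0 and q = 0 → (0, 0)
  p = 9 and q = 0 → (9, 0)
  p + 4q = 17 and p = 9 → (9, 2)
  p + 4q = 17 and p = 0 → (0, 4.25)

Vertices: (0, 0), (9, 0), (9, 2), (0, 4.25)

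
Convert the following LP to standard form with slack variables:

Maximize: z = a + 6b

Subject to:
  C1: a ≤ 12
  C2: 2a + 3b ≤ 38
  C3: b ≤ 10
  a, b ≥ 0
max z = a + 6b

s.t.
  a + s1 = 12
  2a + 3b + s2 = 38
  b + s3 = 10
  a, b, s1, s2, s3 ≥ 0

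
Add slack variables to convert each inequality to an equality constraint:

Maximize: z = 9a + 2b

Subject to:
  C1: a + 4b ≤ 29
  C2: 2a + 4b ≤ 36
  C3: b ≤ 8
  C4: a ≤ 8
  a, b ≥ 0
max z = 9a + 2b

s.t.
  a + 4b + s1 = 29
  2a + 4b + s2 = 36
  b + s3 = 8
  a + s4 = 8
  a, b, s1, s2, s3, s4 ≥ 0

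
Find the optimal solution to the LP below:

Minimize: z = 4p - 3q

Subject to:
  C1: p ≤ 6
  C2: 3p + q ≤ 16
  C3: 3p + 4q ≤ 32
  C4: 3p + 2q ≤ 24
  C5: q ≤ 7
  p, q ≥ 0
p = 0, q = 7, z = -21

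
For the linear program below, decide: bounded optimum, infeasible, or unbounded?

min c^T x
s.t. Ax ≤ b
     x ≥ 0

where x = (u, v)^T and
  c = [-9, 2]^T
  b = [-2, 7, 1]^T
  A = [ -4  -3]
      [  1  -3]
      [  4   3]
One constraint requires 4u + 3v ≤ 1, while the constraint -4u - 3v ≤ -2 is equivalent to 4u + 3v ≥ 2. Together they would need 2 ≤ 4u + 3v ≤ 1, which is impossible since 2 > 1. No point satisfies all constraints.

Infeasible — the constraint set is empty.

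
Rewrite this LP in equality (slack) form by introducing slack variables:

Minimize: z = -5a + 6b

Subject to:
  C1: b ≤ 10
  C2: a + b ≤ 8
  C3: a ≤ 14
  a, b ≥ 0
min z = -5a + 6b

s.t.
  b + s1 = 10
  a + b + s2 = 8
  a + s3 = 14
  a, b, s1, s2, s3 ≥ 0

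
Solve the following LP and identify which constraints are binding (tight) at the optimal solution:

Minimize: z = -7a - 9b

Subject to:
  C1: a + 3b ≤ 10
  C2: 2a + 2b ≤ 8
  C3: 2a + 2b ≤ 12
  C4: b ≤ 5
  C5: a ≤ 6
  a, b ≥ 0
Optimal: a = 1, b = 3
Binding: C1, C2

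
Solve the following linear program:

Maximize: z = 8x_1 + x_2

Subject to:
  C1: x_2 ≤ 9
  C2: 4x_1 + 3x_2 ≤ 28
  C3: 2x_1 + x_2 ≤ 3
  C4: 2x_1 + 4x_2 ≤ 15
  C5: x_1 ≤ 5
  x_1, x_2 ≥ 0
Each vertex is the intersection of two constraint boundaries that also satisfies all remaining constraints:
  x_1 = 0 and x_2 = 0 → (0, 0)
  2x_1 + x_2 = 3 and x_2 = 0 → (1.5, 0)
  2x_1 + x_2 = 3 and x_1 = 0 → (0, 3)

Evaluating z = 8x_1 + x_2 at each vertex:
  (0, 0): z = 0
  (1.5, 0): z = 12
  (0, 3): z = 3

The maximum is at (1.5, 0) with z = 12.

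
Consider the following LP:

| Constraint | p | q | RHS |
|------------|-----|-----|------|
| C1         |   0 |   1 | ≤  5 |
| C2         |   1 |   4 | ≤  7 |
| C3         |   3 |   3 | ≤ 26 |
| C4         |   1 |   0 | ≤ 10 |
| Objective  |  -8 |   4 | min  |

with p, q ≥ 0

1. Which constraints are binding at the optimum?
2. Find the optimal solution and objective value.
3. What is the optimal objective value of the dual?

1. C2, q ≥ 0
2. p = 7, q = 0, z = -56
3. -56 (by strong duality, equal to the primal optimum)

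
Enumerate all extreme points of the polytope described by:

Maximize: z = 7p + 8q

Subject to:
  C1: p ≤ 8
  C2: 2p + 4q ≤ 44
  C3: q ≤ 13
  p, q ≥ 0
Each vertex is the intersection of two constraint boundaries that also satisfies all remaining constraints:
  p = 0 and q = 0 → (0, 0)
  p = 8 and q = 0 → (8, 0)
  p = 8 and 2p + 4q = 44 → (8, 7)
  2p + 4q = 44 and p = 0 → (0, 11)

Vertices: (0, 0), (8, 0), (8, 7), (0, 11)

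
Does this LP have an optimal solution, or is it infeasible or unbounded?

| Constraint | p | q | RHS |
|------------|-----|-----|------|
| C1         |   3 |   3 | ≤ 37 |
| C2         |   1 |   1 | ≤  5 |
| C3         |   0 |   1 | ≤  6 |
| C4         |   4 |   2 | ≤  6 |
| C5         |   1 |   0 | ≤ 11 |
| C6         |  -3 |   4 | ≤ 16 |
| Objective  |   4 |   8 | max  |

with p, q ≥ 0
The point (0, 3) satisfies every constraint, so the LP is feasible; the constraints give p ≤ 11 and q ≤ 6, which with p, q ≥ 0 keep the feasible region inside a bounded box. A feasible, bounded LP attains a finite optimum at a vertex.

Feasible with finite optimum z* = 24 at (0, 3).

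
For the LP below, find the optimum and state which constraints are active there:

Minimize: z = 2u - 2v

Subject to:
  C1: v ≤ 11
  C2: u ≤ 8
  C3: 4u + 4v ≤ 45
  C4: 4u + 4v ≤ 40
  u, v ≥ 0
Optimal: u = 0, v = 10
Slack at optimum:
  C1: slack = 1
  C2: slack = 8
  C3: slack = 5
  C4: slack = 0 (binding)
  u ≥ 0: u = 0 (binding)
  v ≥ 0: v = 10
Binding constraints: C4, u ≥ 0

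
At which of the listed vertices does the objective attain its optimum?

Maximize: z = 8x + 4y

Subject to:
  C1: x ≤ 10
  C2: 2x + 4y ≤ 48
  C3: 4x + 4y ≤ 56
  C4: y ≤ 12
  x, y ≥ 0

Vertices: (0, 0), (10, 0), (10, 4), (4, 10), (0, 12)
Evaluating z = 8x + 4y at each vertex:
  (0, 0): z = 0
  (10, 0): z = 80
  (10, 4): z = 96
  (4, 10): z = 72
  (0, 12): z = 48

The largest value is z = 96, attained at (10, 4).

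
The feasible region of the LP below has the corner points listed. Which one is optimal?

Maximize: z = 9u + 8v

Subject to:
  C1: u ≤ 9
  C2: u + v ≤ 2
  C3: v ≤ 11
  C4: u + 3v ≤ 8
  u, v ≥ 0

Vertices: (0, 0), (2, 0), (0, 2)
Evaluating z = 9u + 8v at each vertex:
  (0, 0): z = 0
  (2, 0): z = 18
  (0, 2): z = 16

The largest value is z = 18, attained at (2, 0).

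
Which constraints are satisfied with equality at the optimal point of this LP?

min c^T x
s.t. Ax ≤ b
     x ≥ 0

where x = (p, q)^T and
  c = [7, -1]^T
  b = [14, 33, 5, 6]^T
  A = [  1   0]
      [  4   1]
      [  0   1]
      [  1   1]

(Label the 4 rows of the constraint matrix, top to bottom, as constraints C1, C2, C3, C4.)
Optimal: p = 0, q = 5
Slack at optimum:
  C1: slack = 14
  C2: slack = 28
  C3: slack = 0 (binding)
  C4: slack = 1
  p ≥ 0: p = 0 (binding)
  q ≥ 0: q = 5
Binding constraints: C3, p ≥ 0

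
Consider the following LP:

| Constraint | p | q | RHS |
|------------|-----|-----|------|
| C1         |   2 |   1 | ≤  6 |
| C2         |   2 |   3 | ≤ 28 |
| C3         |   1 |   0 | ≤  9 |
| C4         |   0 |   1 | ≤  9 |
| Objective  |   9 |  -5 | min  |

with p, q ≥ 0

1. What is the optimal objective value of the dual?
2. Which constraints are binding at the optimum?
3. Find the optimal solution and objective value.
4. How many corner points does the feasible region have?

1. -30 (by strong duality, equal to the primal optimum)
2. C1, p ≥ 0
3. p = 0, q = 6, z = -30
4. 3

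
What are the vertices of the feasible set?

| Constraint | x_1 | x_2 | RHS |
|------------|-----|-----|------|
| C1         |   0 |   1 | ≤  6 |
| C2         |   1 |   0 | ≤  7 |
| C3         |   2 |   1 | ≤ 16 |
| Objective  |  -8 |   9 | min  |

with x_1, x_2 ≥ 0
Each vertex is the intersection of two constraint boundaries that also satisfies all remaining constraints:
  x_1 = 0 and x_2 = 0 → (0, 0)
  x_1 = 7 and x_2 = 0 → (7, 0)
  x_1 = 7 and 2x_1 + x_2 = 16 → (7, 2)
  x_2 = 6 and 2x_1 + x_2 = 16 → (5, 6)
  x_2 = 6 and x_1 = 0 → (0, 6)

Vertices: (0, 0), (7, 0), (7, 2), (5, 6), (0, 6)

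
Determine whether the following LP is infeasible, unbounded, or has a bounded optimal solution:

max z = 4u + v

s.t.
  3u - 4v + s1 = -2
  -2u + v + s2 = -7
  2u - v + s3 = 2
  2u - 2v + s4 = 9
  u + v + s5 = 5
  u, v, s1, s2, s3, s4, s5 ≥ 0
The row 2u - v + s3 = 2 with s3 ≥ 0 requires 2u - v ≤ 2, while the row -2u + v + s2 = -7 with s2 ≥ 0 is equivalent to 2u - v ≥ 7. Together they would need 7 ≤ 2u - v ≤ 2, which is impossible since 7 > 2. No point satisfies all constraints.

Infeasible — the constraint set is empty.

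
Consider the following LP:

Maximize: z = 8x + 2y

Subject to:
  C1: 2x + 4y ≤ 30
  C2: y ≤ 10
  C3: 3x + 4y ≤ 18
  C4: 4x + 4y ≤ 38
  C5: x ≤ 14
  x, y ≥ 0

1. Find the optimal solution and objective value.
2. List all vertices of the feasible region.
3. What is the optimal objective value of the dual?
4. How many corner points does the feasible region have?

1. x = 6, y = 0, z = 48
2. (0, 0), (6, 0), (0, 4.5)
3. 48 (by strong duality, equal to the primal optimum)
4. 3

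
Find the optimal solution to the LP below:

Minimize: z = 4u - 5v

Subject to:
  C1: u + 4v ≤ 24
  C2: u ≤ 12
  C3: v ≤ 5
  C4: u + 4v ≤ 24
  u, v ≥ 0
Each vertex is the intersection of two constraint boundaries that also satisfies all remaining constraints:
  u = 0 and v = 0 → (0, 0)
  u = 12 and v = 0 → (12, 0)
  u + 4v = 24 and u = 12 → (12, 3)
  u + 4v = 24 and v = 5 → (4, 5)
  v = 5 and u = 0 → (0, 5)

Evaluating z = 4u - 5v at each vertex:
  (0, 0): z = 0
  (12, 0): z = 48
  (12, 3): z = 33
  (4, 5): z = -9
  (0, 5): z = -25

The minimum is at (0, 5) with z = -25.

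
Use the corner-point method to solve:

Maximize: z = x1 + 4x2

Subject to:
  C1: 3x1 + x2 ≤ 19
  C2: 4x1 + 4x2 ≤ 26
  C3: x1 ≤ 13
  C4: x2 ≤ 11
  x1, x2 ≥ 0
x1 = 0, x2 = 6.5, z = 26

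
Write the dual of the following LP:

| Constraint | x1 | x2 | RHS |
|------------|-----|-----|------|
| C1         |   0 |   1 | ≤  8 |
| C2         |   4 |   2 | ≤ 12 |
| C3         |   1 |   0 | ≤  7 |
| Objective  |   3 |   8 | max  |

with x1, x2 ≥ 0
Minimize: z = 8y1 + 12y2 + 7y3

Subject to:
  C1: -4y2 - y3 ≤ -3
  C2: -y1 - 2y2 ≤ -8
  y1, y2, y3 ≥ 0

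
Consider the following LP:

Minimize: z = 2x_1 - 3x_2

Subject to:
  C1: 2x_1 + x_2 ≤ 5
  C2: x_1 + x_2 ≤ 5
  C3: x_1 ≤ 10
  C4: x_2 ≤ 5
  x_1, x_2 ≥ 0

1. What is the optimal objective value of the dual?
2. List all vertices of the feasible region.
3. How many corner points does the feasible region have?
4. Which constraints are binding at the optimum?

1. -15 (by strong duality, equal to the primal optimum)
2. (0, 0), (2.5, 0), (0, 5)
3. 3
4. C1, C2, C4, x_1 ≥ 0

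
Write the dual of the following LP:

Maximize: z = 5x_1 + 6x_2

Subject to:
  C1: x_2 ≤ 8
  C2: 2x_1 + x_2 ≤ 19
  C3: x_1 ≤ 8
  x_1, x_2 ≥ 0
Minimize: z = 8y1 + 19y2 + 8y3

Subject to:
  C1: -2y2 - y3 ≤ -5
  C2: -y1 - y2 ≤ -6
  y1, y2, y3 ≥ 0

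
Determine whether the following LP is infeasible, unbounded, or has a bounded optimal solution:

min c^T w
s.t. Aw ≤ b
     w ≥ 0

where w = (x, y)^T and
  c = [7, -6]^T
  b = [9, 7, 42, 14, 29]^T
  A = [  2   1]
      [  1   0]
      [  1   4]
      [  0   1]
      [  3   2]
The point (0, 9) satisfies every constraint, so the LP is feasible; the constraints give x ≤ 7 and y ≤ 14, which with x, y ≥ 0 keep the feasible region inside a bounded box. A feasible, bounded LP attains a finite optimum at a vertex.

Evaluating z = 7x - 6y at each vertex:
  (0, 0): z = 0
  (4.5, 0): z = 31.5
  (0, 9): z = -54

The LP has an optimal solution: (0, 9) with z = -54.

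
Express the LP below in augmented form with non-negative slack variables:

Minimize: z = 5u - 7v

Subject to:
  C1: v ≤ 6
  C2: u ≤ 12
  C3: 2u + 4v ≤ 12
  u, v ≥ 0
min z = 5u - 7v

s.t.
  v + s1 = 6
  u + s2 = 12
  2u + 4v + s3 = 12
  u, v, s1, s2, s3 ≥ 0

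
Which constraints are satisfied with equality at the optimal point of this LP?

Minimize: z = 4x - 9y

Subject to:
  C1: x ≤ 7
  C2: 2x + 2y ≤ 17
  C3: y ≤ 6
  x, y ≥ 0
Optimal: x = 0, y = 6
Binding: C3, x ≥ 0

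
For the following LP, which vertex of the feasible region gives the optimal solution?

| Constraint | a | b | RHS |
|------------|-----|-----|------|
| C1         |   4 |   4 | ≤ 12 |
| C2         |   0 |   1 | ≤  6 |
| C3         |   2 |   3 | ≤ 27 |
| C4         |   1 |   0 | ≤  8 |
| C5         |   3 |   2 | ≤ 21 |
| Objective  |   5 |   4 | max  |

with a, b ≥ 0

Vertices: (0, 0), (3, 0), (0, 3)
(3, 0) with z = 15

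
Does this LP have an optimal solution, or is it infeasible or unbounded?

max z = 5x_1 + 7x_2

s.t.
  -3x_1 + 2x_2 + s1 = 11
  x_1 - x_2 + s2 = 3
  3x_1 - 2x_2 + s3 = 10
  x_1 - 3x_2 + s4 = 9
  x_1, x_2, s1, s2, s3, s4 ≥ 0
Feasible point: (0, 0) satisfies every constraint, so the LP is feasible.
Direction d = (2, 3): for each constraint row a, a·d ≤ 0 —
  (-3)(2) + (2)(3) = 0 ≤ 0
  (1)(2) + (-1)(3) = -1 ≤ 0
  (3)(2) + (-2)(3) = 0 ≤ 0
  (1)(2) + (-3)(3) = -7 ≤ 0
and d ≥ 0, so (0, 0) + t·d stays feasible for every t ≥ 0. Along this ray z = 5x_1 + 7x_2 changes by 31 per unit t, so z → +∞.

Unbounded: there is a feasible ray along which z → +∞.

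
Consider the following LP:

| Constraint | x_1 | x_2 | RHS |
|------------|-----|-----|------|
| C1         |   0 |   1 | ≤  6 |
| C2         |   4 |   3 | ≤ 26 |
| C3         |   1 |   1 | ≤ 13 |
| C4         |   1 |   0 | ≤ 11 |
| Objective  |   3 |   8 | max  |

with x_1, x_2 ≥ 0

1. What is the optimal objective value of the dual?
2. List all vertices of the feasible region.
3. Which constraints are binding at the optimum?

1. 54 (by strong duality, equal to the primal optimum)
2. (0, 0), (6.5, 0), (2, 6), (0, 6)
3. C1, C2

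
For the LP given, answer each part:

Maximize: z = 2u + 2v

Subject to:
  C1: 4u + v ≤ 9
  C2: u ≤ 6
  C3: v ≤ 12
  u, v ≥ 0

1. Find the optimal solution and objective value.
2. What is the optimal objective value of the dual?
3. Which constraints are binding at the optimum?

1. u = 0, v = 9, z = 18
2. 18 (by strong duality, equal to the primal optimum)
3. C1, u ≥ 0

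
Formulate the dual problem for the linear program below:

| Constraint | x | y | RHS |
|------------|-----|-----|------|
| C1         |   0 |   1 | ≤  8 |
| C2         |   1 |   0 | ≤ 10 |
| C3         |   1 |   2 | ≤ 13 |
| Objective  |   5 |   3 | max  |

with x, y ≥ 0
Minimize: z = 8y1 + 10y2 + 13y3

Subject to:
  C1: -y2 - y3 ≤ -5
  C2: -y1 - 2y3 ≤ -3
  y1, y2, y3 ≥ 0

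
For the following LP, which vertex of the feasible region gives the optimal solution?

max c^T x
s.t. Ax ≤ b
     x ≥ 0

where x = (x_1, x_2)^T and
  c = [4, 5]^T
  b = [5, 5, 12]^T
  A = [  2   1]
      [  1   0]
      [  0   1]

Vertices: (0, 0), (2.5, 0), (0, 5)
Evaluating z = 4x_1 + 5x_2 at each vertex:
  (0, 0): z = 0
  (2.5, 0): z = 10
  (0, 5): z = 25

The largest value is z = 25, attained at (0, 5).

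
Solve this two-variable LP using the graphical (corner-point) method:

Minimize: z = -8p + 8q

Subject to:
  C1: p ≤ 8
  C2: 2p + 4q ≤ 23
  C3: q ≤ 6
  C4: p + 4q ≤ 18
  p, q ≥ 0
p = 8, q = 0, z = -64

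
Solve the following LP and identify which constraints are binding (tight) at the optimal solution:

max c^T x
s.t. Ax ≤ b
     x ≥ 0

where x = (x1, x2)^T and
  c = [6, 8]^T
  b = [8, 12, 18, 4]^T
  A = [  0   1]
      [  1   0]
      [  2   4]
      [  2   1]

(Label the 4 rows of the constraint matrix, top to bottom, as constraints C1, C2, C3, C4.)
Optimal: x1 = 0, x2 = 4
Slack at optimum:
  C1: slack = 4
  C2: slack = 12
  C3: slack = 2
  C4: slack = 0 (binding)
  x1 ≥ 0: x1 = 0 (binding)
  x2 ≥ 0: x2 = 4
Binding constraints: C4, x1 ≥ 0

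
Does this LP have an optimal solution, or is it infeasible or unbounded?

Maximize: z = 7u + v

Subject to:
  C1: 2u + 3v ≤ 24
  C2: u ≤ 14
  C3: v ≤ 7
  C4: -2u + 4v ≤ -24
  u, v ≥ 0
The point (12, 0) satisfies every constraint, so the LP is feasible; the constraints give u ≤ 14 and v ≤ 7, which with u, v ≥ 0 keep the feasible region inside a bounded box. A feasible, bounded LP attains a finite optimum at a vertex.

Evaluating z = 7u + v at each vertex:
  (12, 0): z = 84

The LP has an optimal solution: (12, 0) with z = 84.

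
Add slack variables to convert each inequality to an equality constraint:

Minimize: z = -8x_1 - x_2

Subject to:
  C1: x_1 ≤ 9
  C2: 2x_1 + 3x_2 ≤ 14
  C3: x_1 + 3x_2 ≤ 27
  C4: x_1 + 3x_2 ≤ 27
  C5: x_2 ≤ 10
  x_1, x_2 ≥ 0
min z = -8x_1 - x_2

s.t.
  x_1 + s1 = 9
  2x_1 + 3x_2 + s2 = 14
  x_1 + 3x_2 + s3 = 27
  x_1 + 3x_2 + s4 = 27
  x_2 + s5 = 10
  x_1, x_2, s1, s2, s3, s4, s5 ≥ 0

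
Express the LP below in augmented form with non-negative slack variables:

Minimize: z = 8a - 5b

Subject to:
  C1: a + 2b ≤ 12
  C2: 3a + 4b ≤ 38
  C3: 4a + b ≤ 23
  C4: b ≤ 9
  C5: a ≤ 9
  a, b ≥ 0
min z = 8a - 5b

s.t.
  a + 2b + s1 = 12
  3a + 4b + s2 = 38
  4a + b + s3 = 23
  b + s4 = 9
  a + s5 = 9
  a, b, s1, s2, s3, s4, s5 ≥ 0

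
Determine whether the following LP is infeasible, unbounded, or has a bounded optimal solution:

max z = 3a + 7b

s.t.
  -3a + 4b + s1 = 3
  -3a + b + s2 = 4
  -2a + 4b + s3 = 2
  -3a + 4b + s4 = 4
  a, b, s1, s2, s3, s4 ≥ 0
Feasible point: (0, 0) satisfies every constraint, so the LP is feasible.
Direction d = (1, 0): for each constraint row a, a·d ≤ 0 —
  (-3)(1) + (4)(0) = -3 ≤ 0
  (-3)(1) + (1)(0) = -3 ≤ 0
  (-2)(1) + (4)(0) = -2 ≤ 0
  (-3)(1) + (4)(0) = -3 ≤ 0
and d ≥ 0, so (0, 0) + t·d stays feasible for every t ≥ 0. Along this ray z = 3a + 7b changes by 3 per unit t, so z → +∞.

Unbounded — the objective can increase without bound over the feasible region.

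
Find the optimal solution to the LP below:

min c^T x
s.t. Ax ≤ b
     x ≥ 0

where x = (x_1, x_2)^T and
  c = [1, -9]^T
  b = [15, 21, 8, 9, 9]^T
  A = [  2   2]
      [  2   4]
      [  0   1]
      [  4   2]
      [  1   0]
Each vertex is the intersection of two constraint boundaries that also satisfies all remaining constraints:
  x_1 = 0 and x_2 = 0 → (0, 0)
  4x_1 + 2x_2 = 9 and x_2 = 0 → (2.25, 0)
  4x_1 + 2x_2 = 9 and x_1 = 0 → (0, 4.5)

Evaluating z = x_1 - 9x_2 at each vertex:
  (0, 0): z = 0
  (2.25, 0): z = 2.25
  (0, 4.5): z = -40.5

The minimum is at (0, 4.5) with z = -40.5.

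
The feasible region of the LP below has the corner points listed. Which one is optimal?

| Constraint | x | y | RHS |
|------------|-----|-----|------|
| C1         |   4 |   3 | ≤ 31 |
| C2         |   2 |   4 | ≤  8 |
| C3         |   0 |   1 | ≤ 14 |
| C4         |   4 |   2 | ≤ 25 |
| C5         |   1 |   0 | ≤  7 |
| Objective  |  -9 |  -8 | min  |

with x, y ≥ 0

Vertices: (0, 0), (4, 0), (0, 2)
Evaluating z = -9x - 8y at each vertex:
  (0, 0): z = 0
  (4, 0): z = -36
  (0, 2): z = -16

The smallest value is z = -36, attained at (4, 0).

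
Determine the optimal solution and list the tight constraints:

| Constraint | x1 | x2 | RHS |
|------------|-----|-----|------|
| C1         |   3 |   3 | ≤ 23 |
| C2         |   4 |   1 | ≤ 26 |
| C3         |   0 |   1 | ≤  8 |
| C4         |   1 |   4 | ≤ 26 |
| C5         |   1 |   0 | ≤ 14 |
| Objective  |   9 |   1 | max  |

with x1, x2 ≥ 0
Optimal: x1 = 6.5, x2 = 0
Binding: C2, x2 ≥ 0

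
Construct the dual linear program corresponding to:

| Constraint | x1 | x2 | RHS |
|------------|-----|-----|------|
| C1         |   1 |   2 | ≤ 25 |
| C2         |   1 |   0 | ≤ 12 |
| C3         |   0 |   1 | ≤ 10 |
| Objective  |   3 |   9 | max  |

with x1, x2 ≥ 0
Minimize: z = 25y1 + 12y2 + 10y3

Subject to:
  C1: -y1 - y2 ≤ -3
  C2: -2y1 - y3 ≤ -9
  y1, y2, y3 ≥ 0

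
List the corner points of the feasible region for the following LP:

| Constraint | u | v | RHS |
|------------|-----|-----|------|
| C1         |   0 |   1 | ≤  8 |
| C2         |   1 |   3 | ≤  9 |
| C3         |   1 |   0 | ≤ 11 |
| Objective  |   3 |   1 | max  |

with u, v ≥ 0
Each vertex is the intersection of two constraint boundaries that also satisfies all remaining constraints:
  u = 0 and v = 0 → (0, 0)
  u + 3v = 9 and v = 0 → (9, 0)
  u + 3v = 9 and u = 0 → (0, 3)

Vertices: (0, 0), (9, 0), (0, 3)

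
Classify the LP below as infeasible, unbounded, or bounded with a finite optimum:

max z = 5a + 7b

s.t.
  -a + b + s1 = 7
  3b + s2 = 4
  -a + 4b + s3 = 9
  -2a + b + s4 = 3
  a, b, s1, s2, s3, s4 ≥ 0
Feasible point: (0, 0) satisfies every constraint, so the LP is feasible.
Direction d = (1, 0): for each constraint row a, a·d ≤ 0 —
  (-1)(1) + (1)(0) = -1 ≤ 0
  (0)(1) + (3)(0) = 0 ≤ 0
  (-1)(1) + (4)(0) = -1 ≤ 0
  (-2)(1) + (1)(0) = -2 ≤ 0
and d ≥ 0, so (0, 0) + t·d stays feasible for every t ≥ 0. Along this ray z = 5a + 7b changes by 5 per unit t, so z → +∞.

Unbounded — the objective can increase without bound over the feasible region.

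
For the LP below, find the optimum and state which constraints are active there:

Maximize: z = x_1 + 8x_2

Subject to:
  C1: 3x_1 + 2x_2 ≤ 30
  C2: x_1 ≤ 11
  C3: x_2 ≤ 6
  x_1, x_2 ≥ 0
Optimal: x_1 = 6, x_2 = 6
Binding: C1, C3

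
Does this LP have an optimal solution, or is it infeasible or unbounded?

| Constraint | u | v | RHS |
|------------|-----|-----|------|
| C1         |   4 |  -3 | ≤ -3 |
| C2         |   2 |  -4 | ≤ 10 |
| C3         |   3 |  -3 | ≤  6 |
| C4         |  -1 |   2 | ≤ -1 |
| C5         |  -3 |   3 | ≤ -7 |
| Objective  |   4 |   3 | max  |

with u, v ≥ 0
C3 requires 3u - 3v ≤ 6, while C5 (-3u + 3v ≤ -7) is equivalent to 3u - 3v ≥ 7. Together they would need 7 ≤ 3u - 3v ≤ 6, which is impossible since 7 > 6. No point satisfies all constraints.

Infeasible: no point satisfies all constraints simultaneously.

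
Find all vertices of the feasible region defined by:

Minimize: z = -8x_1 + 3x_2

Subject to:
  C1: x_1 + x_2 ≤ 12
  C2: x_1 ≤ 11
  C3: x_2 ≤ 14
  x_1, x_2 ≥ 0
Each vertex is the intersection of two constraint boundaries that also satisfies all remaining constraints:
  x_1 = 0 and x_2 = 0 → (0, 0)
  x_1 = 11 and x_2 = 0 → (11, 0)
  x_1 + x_2 = 12 and x_1 = 11 → (11, 1)
  x_1 + x_2 = 12 and x_1 = 0 → (0, 12)

Vertices: (0, 0), (11, 0), (11, 1), (0, 12)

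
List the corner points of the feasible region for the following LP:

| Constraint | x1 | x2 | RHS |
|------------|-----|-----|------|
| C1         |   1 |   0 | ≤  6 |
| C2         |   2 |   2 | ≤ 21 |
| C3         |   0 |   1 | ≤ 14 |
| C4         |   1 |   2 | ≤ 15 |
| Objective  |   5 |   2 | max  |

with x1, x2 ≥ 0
Each vertex is the intersection of two constraint boundaries that also satisfies all remaining constraints:
  x1 = 0 and x2 = 0 → (0, 0)
  x1 = 6 and x2 = 0 → (6, 0)
  x1 = 6 and 2x1 + 2x2 = 21 → (6, 4.5)
  x1 + 2x2 = 15 and x1 = 0 → (0, 7.5)

Vertices: (0, 0), (6, 0), (6, 4.5), (0, 7.5)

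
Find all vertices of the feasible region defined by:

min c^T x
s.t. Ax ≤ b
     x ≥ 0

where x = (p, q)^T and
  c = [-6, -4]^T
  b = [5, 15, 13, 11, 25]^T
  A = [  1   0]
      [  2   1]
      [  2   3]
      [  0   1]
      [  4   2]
Each vertex is the intersection of two constraint boundaries that also satisfies all remaining constraints:
  p = 0 and q = 0 → (0, 0)
  p = 5 and q = 0 → (5, 0)
  p = 5 and 2p + 3q = 13 → (5, 1)
  2p + 3q = 13 and p = 0 → (0, 4.333)

Vertices: (0, 0), (5, 0), (5, 1), (0, 4.333)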